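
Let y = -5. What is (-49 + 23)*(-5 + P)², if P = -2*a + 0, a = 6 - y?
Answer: -18954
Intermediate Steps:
a = 11 (a = 6 - 1*(-5) = 6 + 5 = 11)
P = -22 (P = -2*11 + 0 = -22 + 0 = -22)
(-49 + 23)*(-5 + P)² = (-49 + 23)*(-5 - 22)² = -26*(-27)² = -26*729 = -18954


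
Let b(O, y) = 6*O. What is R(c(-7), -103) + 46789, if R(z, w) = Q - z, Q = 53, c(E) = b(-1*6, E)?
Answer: 46878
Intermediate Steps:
c(E) = -36 (c(E) = 6*(-1*6) = 6*(-6) = -36)
R(z, w) = 53 - z
R(c(-7), -103) + 46789 = (53 - 1*(-36)) + 46789 = (53 + 36) + 46789 = 89 + 46789 = 46878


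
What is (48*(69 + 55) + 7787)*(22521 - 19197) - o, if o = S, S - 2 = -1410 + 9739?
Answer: 45660105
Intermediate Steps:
S = 8331 (S = 2 + (-1410 + 9739) = 2 + 8329 = 8331)
o = 8331
(48*(69 + 55) + 7787)*(22521 - 19197) - o = (48*(69 + 55) + 7787)*(22521 - 19197) - 1*8331 = (48*124 + 7787)*3324 - 8331 = (5952 + 7787)*3324 - 8331 = 13739*3324 - 8331 = 45668436 - 8331 = 45660105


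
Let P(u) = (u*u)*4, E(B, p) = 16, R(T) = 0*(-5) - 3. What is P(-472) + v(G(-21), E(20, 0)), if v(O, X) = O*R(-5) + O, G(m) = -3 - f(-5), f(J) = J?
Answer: 891132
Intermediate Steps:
R(T) = -3 (R(T) = 0 - 3 = -3)
G(m) = 2 (G(m) = -3 - 1*(-5) = -3 + 5 = 2)
v(O, X) = -2*O (v(O, X) = O*(-3) + O = -3*O + O = -2*O)
P(u) = 4*u**2 (P(u) = u**2*4 = 4*u**2)
P(-472) + v(G(-21), E(20, 0)) = 4*(-472)**2 - 2*2 = 4*222784 - 4 = 891136 - 4 = 891132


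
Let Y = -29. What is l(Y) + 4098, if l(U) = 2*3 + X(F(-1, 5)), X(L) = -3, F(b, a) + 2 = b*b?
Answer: 4101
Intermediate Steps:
F(b, a) = -2 + b² (F(b, a) = -2 + b*b = -2 + b²)
l(U) = 3 (l(U) = 2*3 - 3 = 6 - 3 = 3)
l(Y) + 4098 = 3 + 4098 = 4101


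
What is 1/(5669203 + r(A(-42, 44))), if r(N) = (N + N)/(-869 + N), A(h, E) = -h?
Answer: 827/4688430797 ≈ 1.7639e-7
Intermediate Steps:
r(N) = 2*N/(-869 + N) (r(N) = (2*N)/(-869 + N) = 2*N/(-869 + N))
1/(5669203 + r(A(-42, 44))) = 1/(5669203 + 2*(-1*(-42))/(-869 - 1*(-42))) = 1/(5669203 + 2*42/(-869 + 42)) = 1/(5669203 + 2*42/(-827)) = 1/(5669203 + 2*42*(-1/827)) = 1/(5669203 - 84/827) = 1/(4688430797/827) = 827/4688430797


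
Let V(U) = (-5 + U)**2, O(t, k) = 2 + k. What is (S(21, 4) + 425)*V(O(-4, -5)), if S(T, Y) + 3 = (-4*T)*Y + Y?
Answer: 5760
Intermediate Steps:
S(T, Y) = -3 + Y - 4*T*Y (S(T, Y) = -3 + ((-4*T)*Y + Y) = -3 + (-4*T*Y + Y) = -3 + (Y - 4*T*Y) = -3 + Y - 4*T*Y)
(S(21, 4) + 425)*V(O(-4, -5)) = ((-3 + 4 - 4*21*4) + 425)*(-5 + (2 - 5))**2 = ((-3 + 4 - 336) + 425)*(-5 - 3)**2 = (-335 + 425)*(-8)**2 = 90*64 = 5760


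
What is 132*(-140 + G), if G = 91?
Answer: -6468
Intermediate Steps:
132*(-140 + G) = 132*(-140 + 91) = 132*(-49) = -6468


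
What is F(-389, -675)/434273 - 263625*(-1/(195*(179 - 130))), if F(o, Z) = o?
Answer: 1090300026/39518843 ≈ 27.589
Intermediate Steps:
F(-389, -675)/434273 - 263625*(-1/(195*(179 - 130))) = -389/434273 - 263625*(-1/(195*(179 - 130))) = -389*1/434273 - 263625/((-195*49)) = -389/434273 - 263625/(-9555) = -389/434273 - 263625*(-1/9555) = -389/434273 + 17575/637 = 1090300026/39518843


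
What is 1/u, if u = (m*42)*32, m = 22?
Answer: 1/29568 ≈ 3.3820e-5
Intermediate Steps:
u = 29568 (u = (22*42)*32 = 924*32 = 29568)
1/u = 1/29568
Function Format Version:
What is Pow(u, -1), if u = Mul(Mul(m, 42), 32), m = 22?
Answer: Rational(1, 29568) ≈ 3.3820e-5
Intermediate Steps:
u = 29568 (u = Mul(Mul(22, 42), 32) = Mul(924, 32) = 29568)
Pow(u, -1) = Pow(29568, -1) = Rational(1, 29568)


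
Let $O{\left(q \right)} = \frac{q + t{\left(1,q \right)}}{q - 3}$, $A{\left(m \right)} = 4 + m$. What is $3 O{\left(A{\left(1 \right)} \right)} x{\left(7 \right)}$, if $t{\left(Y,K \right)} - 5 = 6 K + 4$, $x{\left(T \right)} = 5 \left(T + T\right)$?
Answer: $4620$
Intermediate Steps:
$x{\left(T \right)} = 10 T$ ($x{\left(T \right)} = 5 \cdot 2 T = 10 T$)
$t{\left(Y,K \right)} = 9 + 6 K$ ($t{\left(Y,K \right)} = 5 + \left(6 K + 4\right) = 5 + \left(4 + 6 K\right) = 9 + 6 K$)
$O{\left(q \right)} = \frac{9 + 7 q}{-3 + q}$ ($O{\left(q \right)} = \frac{q + \left(9 + 6 q\right)}{q - 3} = \frac{9 + 7 q}{-3 + q}$)
$3 O{\left(A{\left(1 \right)} \right)} x{\left(7 \right)} = 3 \frac{9 + 7 \left(4 + 1\right)}{-3 + \left(4 + 1\right)} 10 \cdot 7 = 3 \frac{9 + 7 \cdot 5}{-3 + 5} \cdot 70 = 3 \frac{9 + 35}{2} \cdot 70 = 3 \cdot \frac{1}{2} \cdot 44 \cdot 70 = 3 \cdot 22 \cdot 70 = 66 \cdot 70 = 4620$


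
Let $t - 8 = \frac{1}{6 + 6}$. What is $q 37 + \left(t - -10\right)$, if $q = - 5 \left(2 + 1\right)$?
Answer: $- \frac{6443}{12} \approx -536.92$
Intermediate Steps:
$t = \frac{97}{12}$ ($t = 8 + \frac{1}{6 + 6} = 8 + \frac{1}{12} = \frac{97}{12} \approx 8.0833$)
$q = -15$ ($q = \left(-5\right) 3 = -15$)
$q 37 + \left(t - -10\right) = \left(-15\right) 37 + \left(\frac{97}{12} - -10\right) = -555 + \left(\frac{97}{12} + 10\right) = -555 + \frac{217}{12} = - \frac{6443}{12}$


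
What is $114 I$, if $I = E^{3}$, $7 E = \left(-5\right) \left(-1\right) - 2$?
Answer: $\frac{3078}{343} \approx 8.9738$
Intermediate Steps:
$E = \frac{3}{7}$ ($E = \frac{\left(-5\right) \left(-1\right) - 2}{7} = \frac{5 - 2}{7} = \frac{1}{7} \cdot 3 = \frac{3}{7} \approx 0.42857$)
$I = \frac{27}{343}$ ($I = \left(\frac{3}{7}\right)^{3} = \frac{27}{343} \approx 0.078717$)
$114 I = 114 \cdot \frac{27}{343} = \frac{3078}{343}$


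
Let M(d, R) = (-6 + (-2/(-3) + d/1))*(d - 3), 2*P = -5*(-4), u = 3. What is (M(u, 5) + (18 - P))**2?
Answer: 64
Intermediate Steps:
P = 10 (P = (-5*(-4))/2 = (1/2)*20 = 10)
M(d, R) = (-3 + d)*(-16/3 + d) (M(d, R) = (-6 + (-2*(-1/3) + d*1))*(-3 + d) = (-6 + (2/3 + d))*(-3 + d) = (-16/3 + d)*(-3 + d) = (-3 + d)*(-16/3 + d))
(M(u, 5) + (18 - P))**2 = ((16 + 3**2 - 25/3*3) + (18 - 1*10))**2 = ((16 + 9 - 25) + (18 - 10))**2 = (0 + 8)**2 = 8**2 = 64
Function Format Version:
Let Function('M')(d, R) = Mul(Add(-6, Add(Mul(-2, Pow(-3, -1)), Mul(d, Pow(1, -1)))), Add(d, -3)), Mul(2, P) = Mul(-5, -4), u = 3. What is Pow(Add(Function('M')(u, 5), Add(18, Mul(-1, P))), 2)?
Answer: 64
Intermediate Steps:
P = 10 (P = Mul(Rational(1, 2), Mul(-5, -4)) = Mul(Rational(1, 2), 20) = 10)
Function('M')(d, R) = Mul(Add(-3, d), Add(Rational(-16, 3), d)) (Function('M')(d, R) = Mul(Add(-6, Add(Mul(-2, Rational(-1, 3)), Mul(d, 1))), Add(-3, d)) = Mul(Add(-6, Add(Rational(2, 3), d)), Add(-3, d)) = Mul(Add(Rational(-16, 3), d), Add(-3, d)) = Mul(Add(-3, d), Add(Rational(-16, 3), d)))
Pow(Add(Function('M')(u, 5), Add(18, Mul(-1, P))), 2) = Pow(Add(Add(16, Pow(3, 2), Mul(Rational(-25, 3), 3)), Add(18, Mul(-1, 10))), 2) = Pow(Add(Add(16, 9, -25), Add(18, -10)), 2) = Pow(Add(0, 8), 2) = Pow(8, 2) = 64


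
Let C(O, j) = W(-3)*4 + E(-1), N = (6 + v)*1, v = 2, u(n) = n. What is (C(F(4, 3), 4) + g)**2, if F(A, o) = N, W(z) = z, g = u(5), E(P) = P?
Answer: 64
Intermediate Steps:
g = 5
N = 8 (N = (6 + 2)*1 = 8*1 = 8)
F(A, o) = 8
C(O, j) = -13 (C(O, j) = -3*4 - 1 = -12 - 1 = -13)
(C(F(4, 3), 4) + g)**2 = (-13 + 5)**2 = (-8)**2 = 64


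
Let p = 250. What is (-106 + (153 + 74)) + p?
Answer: 371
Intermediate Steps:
(-106 + (153 + 74)) + p = (-106 + (153 + 74)) + 250 = (-106 + 227) + 250 = 121 + 250 = 371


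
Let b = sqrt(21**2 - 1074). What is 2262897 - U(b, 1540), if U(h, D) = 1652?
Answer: 2261245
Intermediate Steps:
b = I*sqrt(633) (b = sqrt(441 - 1074) = sqrt(-633) = I*sqrt(633) ≈ 25.159*I)
2262897 - U(b, 1540) = 2262897 - 1*1652 = 2262897 - 1652 = 2261245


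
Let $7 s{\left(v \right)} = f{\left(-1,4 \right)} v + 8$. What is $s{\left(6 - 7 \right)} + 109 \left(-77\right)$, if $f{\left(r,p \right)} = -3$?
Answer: $- \frac{58740}{7} \approx -8391.4$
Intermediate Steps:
$s{\left(v \right)} = \frac{8}{7} - \frac{3 v}{7}$ ($s{\left(v \right)} = \frac{- 3 v + 8}{7} = \frac{8 - 3 v}{7} = \frac{8}{7} - \frac{3 v}{7}$)
$s{\left(6 - 7 \right)} + 109 \left(-77\right) = \left(\frac{8}{7} - \frac{3 \left(6 - 7\right)}{7}\right) + 109 \left(-77\right) = \left(\frac{8}{7} - \frac{3 \left(6 - 7\right)}{7}\right) - 8393 = \left(\frac{8}{7} - - \frac{3}{7}\right) - 8393 = \left(\frac{8}{7} + \frac{3}{7}\right) - 8393 = \frac{11}{7} - 8393 = - \frac{58740}{7}$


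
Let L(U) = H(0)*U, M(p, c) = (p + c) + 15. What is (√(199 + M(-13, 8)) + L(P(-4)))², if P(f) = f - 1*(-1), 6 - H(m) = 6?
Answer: 209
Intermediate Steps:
M(p, c) = 15 + c + p (M(p, c) = (c + p) + 15 = 15 + c + p)
H(m) = 0 (H(m) = 6 - 1*6 = 6 - 6 = 0)
P(f) = 1 + f (P(f) = f + 1 = 1 + f)
L(U) = 0 (L(U) = 0*U = 0)
(√(199 + M(-13, 8)) + L(P(-4)))² = (√(199 + (15 + 8 - 13)) + 0)² = (√(199 + 10) + 0)² = (√209 + 0)² = (√209)² = 209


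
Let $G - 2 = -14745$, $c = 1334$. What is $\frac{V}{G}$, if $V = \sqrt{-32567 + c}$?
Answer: $- \frac{i \sqrt{31233}}{14743} \approx - 0.011987 i$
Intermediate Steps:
$G = -14743$ ($G = 2 - 14745 = -14743$)
$V = i \sqrt{31233}$ ($V = \sqrt{-32567 + 1334} = \sqrt{-31233} = i \sqrt{31233} \approx 176.73 i$)
$\frac{V}{G} = \frac{i \sqrt{31233}}{-14743} = i \sqrt{31233} \left(- \frac{1}{14743}\right) = - \frac{i \sqrt{31233}}{14743}$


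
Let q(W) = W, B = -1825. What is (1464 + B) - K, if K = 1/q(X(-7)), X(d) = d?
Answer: -2526/7 ≈ -360.86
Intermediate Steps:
K = -⅐ (K = 1/(-7) = -⅐ ≈ -0.14286)
(1464 + B) - K = (1464 - 1825) - 1*(-⅐) = -361 + ⅐ = -2526/7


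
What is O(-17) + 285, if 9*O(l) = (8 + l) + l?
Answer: 2539/9 ≈ 282.11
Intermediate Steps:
O(l) = 8/9 + 2*l/9 (O(l) = ((8 + l) + l)/9 = (8 + 2*l)/9 = 8/9 + 2*l/9)
O(-17) + 285 = (8/9 + (2/9)*(-17)) + 285 = (8/9 - 34/9) + 285 = -26/9 + 285 = 2539/9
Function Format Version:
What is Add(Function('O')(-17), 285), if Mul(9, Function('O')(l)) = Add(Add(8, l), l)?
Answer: Rational(2539, 9) ≈ 282.11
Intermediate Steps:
Function('O')(l) = Add(Rational(8, 9), Mul(Rational(2, 9), l)) (Function('O')(l) = Mul(Rational(1, 9), Add(Add(8, l), l)) = Mul(Rational(1, 9), Add(8, Mul(2, l))) = Add(Rational(8, 9), Mul(Rational(2, 9), l)))
Add(Function('O')(-17), 285) = Add(Add(Rational(8, 9), Mul(Rational(2, 9), -17)), 285) = Add(Add(Rational(8, 9), Rational(-34, 9)), 285) = Add(Rational(-26, 9), 285) = Rational(2539, 9)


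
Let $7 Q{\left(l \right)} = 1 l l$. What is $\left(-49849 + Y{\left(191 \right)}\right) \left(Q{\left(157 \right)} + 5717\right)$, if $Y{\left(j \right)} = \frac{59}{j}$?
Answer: $- \frac{615710494800}{1337} \approx -4.6052 \cdot 10^{8}$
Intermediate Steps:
$Q{\left(l \right)} = \frac{l^{2}}{7}$ ($Q{\left(l \right)} = \frac{1 l l}{7} = \frac{l l}{7} = \frac{l^{2}}{7}$)
$\left(-49849 + Y{\left(191 \right)}\right) \left(Q{\left(157 \right)} + 5717\right) = \left(-49849 + \frac{59}{191}\right) \left(\frac{157^{2}}{7} + 5717\right) = \left(-49849 + 59 \cdot \frac{1}{191}\right) \left(\frac{1}{7} \cdot 24649 + 5717\right) = \left(-49849 + \frac{59}{191}\right) \left(\frac{24649}{7} + 5717\right) = \left(- \frac{9521100}{191}\right) \frac{64668}{7} = - \frac{615710494800}{1337}$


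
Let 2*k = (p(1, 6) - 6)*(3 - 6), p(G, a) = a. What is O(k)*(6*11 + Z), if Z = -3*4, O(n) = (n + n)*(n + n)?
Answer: 0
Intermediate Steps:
k = 0 (k = ((6 - 6)*(3 - 6))/2 = (0*(-3))/2 = (1/2)*0 = 0)
O(n) = 4*n**2 (O(n) = (2*n)*(2*n) = 4*n**2)
Z = -12
O(k)*(6*11 + Z) = (4*0**2)*(6*11 - 12) = (4*0)*(66 - 12) = 0*54 = 0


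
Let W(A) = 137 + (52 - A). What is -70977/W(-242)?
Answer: -70977/431 ≈ -164.68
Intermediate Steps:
W(A) = 189 - A
-70977/W(-242) = -70977/(189 - 1*(-242)) = -70977/(189 + 242) = -70977/431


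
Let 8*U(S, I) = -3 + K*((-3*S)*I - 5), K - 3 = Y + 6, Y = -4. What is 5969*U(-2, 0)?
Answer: -41783/2 ≈ -20892.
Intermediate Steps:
K = 5 (K = 3 + (-4 + 6) = 3 + 2 = 5)
U(S, I) = -7/2 - 15*I*S/8 (U(S, I) = (-3 + 5*((-3*S)*I - 5))/8 = (-3 + 5*(-3*I*S - 5))/8 = (-3 + 5*(-5 - 3*I*S))/8 = (-3 + (-25 - 15*I*S))/8 = (-28 - 15*I*S)/8 = -7/2 - 15*I*S/8)
5969*U(-2, 0) = 5969*(-7/2 - 15/8*0*(-2)) = 5969*(-7/2 + 0) = 5969*(-7/2) = -41783/2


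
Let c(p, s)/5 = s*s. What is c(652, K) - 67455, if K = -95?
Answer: -22330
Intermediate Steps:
c(p, s) = 5*s² (c(p, s) = 5*(s*s) = 5*s²)
c(652, K) - 67455 = 5*(-95)² - 67455 = 5*9025 - 67455 = 45125 - 67455 = -22330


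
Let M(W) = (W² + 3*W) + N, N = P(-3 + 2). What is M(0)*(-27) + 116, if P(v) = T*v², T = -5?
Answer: 251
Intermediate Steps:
P(v) = -5*v²
N = -5 (N = -5*(-3 + 2)² = -5*(-1)² = -5*1 = -5)
M(W) = -5 + W² + 3*W (M(W) = (W² + 3*W) - 5 = -5 + W² + 3*W)
M(0)*(-27) + 116 = (-5 + 0² + 3*0)*(-27) + 116 = (-5 + 0 + 0)*(-27) + 116 = -5*(-27) + 116 = 135 + 116 = 251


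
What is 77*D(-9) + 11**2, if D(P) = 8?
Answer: 737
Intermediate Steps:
77*D(-9) + 11**2 = 77*8 + 11**2 = 616 + 121 = 737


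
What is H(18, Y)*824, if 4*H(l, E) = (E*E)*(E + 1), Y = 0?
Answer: 0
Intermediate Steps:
H(l, E) = E**2*(1 + E)/4 (H(l, E) = ((E*E)*(E + 1))/4 = (E**2*(1 + E))/4 = E**2*(1 + E)/4)
H(18, Y)*824 = ((1/4)*0**2*(1 + 0))*824 = ((1/4)*0*1)*824 = 0*824 = 0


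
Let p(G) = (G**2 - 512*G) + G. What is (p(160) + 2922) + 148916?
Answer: 95678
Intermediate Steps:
p(G) = G**2 - 511*G
(p(160) + 2922) + 148916 = (160*(-511 + 160) + 2922) + 148916 = (160*(-351) + 2922) + 148916 = (-56160 + 2922) + 148916 = -53238 + 148916 = 95678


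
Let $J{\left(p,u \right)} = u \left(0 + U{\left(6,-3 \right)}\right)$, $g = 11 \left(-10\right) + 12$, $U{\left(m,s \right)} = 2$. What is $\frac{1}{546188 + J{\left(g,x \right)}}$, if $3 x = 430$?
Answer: $\frac{3}{1639424} \approx 1.8299 \cdot 10^{-6}$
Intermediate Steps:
$x = \frac{430}{3}$ ($x = \frac{1}{3} \cdot 430 = \frac{430}{3} \approx 143.33$)
$g = -98$ ($g = -110 + 12 = -98$)
$J{\left(p,u \right)} = 2 u$ ($J{\left(p,u \right)} = u \left(0 + 2\right) = u 2 = 2 u$)
$\frac{1}{546188 + J{\left(g,x \right)}} = \frac{1}{546188 + 2 \cdot \frac{430}{3}} = \frac{1}{546188 + \frac{860}{3}} = \frac{1}{\frac{1639424}{3}} = \frac{3}{1639424}$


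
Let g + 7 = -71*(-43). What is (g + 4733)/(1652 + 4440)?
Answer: 7779/6092 ≈ 1.2769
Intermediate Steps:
g = 3046 (g = -7 - 71*(-43) = -7 + 3053 = 3046)
(g + 4733)/(1652 + 4440) = (3046 + 4733)/(1652 + 4440) = 7779/6092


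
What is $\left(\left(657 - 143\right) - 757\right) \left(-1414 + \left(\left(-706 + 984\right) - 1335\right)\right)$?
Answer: $600453$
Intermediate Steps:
$\left(\left(657 - 143\right) - 757\right) \left(-1414 + \left(\left(-706 + 984\right) - 1335\right)\right) = \left(\left(657 - 143\right) - 757\right) \left(-1414 + \left(278 - 1335\right)\right) = \left(514 - 757\right) \left(-1414 - 1057\right) = \left(-243\right) \left(-2471\right) = 600453$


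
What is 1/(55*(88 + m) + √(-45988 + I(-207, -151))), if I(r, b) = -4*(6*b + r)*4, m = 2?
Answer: 495/2453068 - I*√7045/12265340 ≈ 0.00020179 - 6.8432e-6*I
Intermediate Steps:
I(r, b) = -96*b - 16*r (I(r, b) = -4*(r + 6*b)*4 = (-24*b - 4*r)*4 = -96*b - 16*r)
1/(55*(88 + m) + √(-45988 + I(-207, -151))) = 1/(55*(88 + 2) + √(-45988 + (-96*(-151) - 16*(-207)))) = 1/(55*90 + √(-45988 + (14496 + 3312))) = 1/(4950 + √(-45988 + 17808)) = 1/(4950 + √(-28180)) = 1/(4950 + 2*I*√7045)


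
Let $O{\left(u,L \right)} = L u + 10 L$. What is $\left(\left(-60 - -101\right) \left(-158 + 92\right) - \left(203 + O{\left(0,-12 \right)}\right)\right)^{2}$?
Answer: $7778521$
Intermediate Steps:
$O{\left(u,L \right)} = 10 L + L u$
$\left(\left(-60 - -101\right) \left(-158 + 92\right) - \left(203 + O{\left(0,-12 \right)}\right)\right)^{2} = \left(\left(-60 - -101\right) \left(-158 + 92\right) - \left(203 - 12 \left(10 + 0\right)\right)\right)^{2} = \left(\left(-60 + 101\right) \left(-66\right) - \left(203 - 120\right)\right)^{2} = \left(41 \left(-66\right) - 83\right)^{2} = \left(-2706 + \left(-203 + 120\right)\right)^{2} = \left(-2706 - 83\right)^{2} = \left(-2789\right)^{2} = 7778521$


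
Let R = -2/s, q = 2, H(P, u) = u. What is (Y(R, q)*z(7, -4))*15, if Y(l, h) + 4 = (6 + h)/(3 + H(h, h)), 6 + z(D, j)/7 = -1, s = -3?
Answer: 1764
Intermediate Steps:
z(D, j) = -49 (z(D, j) = -42 + 7*(-1) = -42 - 7 = -49)
R = ⅔ (R = -2/(-3) = -2*(-⅓) = ⅔ ≈ 0.66667)
Y(l, h) = -4 + (6 + h)/(3 + h)
(Y(R, q)*z(7, -4))*15 = ((3*(-2 - 1*2)/(3 + 2))*(-49))*15 = ((3*(-2 - 2)/5)*(-49))*15 = ((3*(⅕)*(-4))*(-49))*15 = -12/5*(-49)*15 = (588/5)*15 = 1764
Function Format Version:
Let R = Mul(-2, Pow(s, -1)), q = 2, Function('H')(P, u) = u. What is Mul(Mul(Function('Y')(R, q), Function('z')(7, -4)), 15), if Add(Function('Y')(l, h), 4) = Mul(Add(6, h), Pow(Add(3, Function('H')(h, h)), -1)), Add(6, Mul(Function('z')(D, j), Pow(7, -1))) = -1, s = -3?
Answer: 1764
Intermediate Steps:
Function('z')(D, j) = -49 (Function('z')(D, j) = Add(-42, Mul(7, -1)) = Add(-42, -7) = -49)
R = Rational(2, 3) (R = Mul(-2, Pow(-3, -1)) = Mul(-2, Rational(-1, 3)) = Rational(2, 3) ≈ 0.66667)
Function('Y')(l, h) = Add(-4, Mul(Pow(Add(3, h), -1), Add(6, h))) (Function('Y')(l, h) = Add(-4, Mul(Add(6, h), Pow(Add(3, h), -1))) = Add(-4, Mul(Pow(Add(3, h), -1), Add(6, h))))
Mul(Mul(Function('Y')(R, q), Function('z')(7, -4)), 15) = Mul(Mul(Mul(3, Pow(Add(3, 2), -1), Add(-2, Mul(-1, 2))), -49), 15) = Mul(Mul(Mul(3, Pow(5, -1), Add(-2, -2)), -49), 15) = Mul(Mul(Mul(3, Rational(1, 5), -4), -49), 15) = Mul(Mul(Rational(-12, 5), -49), 15) = Mul(Rational(588, 5), 15) = 1764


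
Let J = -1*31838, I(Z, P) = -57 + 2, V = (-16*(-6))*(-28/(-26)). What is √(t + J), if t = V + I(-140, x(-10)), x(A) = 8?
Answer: I*√5372445/13 ≈ 178.3*I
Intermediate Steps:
V = 1344/13 (V = 96*(-28*(-1/26)) = 96*(14/13) = 1344/13 ≈ 103.38)
I(Z, P) = -55
t = 629/13 (t = 1344/13 - 55 = 629/13 ≈ 48.385)
J = -31838
√(t + J) = √(629/13 - 31838) = √(-413265/13) = I*√5372445/13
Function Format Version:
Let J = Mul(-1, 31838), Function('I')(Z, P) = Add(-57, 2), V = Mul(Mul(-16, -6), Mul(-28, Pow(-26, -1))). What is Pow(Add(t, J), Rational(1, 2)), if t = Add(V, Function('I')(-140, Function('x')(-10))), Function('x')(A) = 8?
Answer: Mul(Rational(1, 13), I, Pow(5372445, Rational(1, 2))) ≈ Mul(178.30, I)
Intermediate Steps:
V = Rational(1344, 13) (V = Mul(96, Mul(-28, Rational(-1, 26))) = Mul(96, Rational(14, 13)) = Rational(1344, 13) ≈ 103.38)
Function('I')(Z, P) = -55
t = Rational(629, 13) (t = Add(Rational(1344, 13), -55) = Rational(629, 13) ≈ 48.385)
J = -31838
Pow(Add(t, J), Rational(1, 2)) = Pow(Add(Rational(629, 13), -31838), Rational(1, 2)) = Pow(Rational(-413265, 13), Rational(1, 2)) = Mul(Rational(1, 13), I, Pow(5372445, Rational(1, 2)))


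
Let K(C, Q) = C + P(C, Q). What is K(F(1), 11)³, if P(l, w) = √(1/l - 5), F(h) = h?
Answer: (1 + 2*I)³ ≈ -11.0 - 2.0*I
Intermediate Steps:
P(l, w) = √(-5 + 1/l) (P(l, w) = √(1/l - 5) = √(-5 + 1/l))
K(C, Q) = C + √(-5 + 1/C)
K(F(1), 11)³ = (1 + √(-5 + 1/1))³ = (1 + √(-5 + 1))³ = (1 + √(-4))³ = (1 + 2*I)³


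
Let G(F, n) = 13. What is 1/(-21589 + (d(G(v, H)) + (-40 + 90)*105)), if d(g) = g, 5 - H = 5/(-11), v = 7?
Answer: -1/16326 ≈ -6.1252e-5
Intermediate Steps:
H = 60/11 (H = 5 - 5/(-11) = 5 - 5*(-1)/11 = 5 - 1*(-5/11) = 5 + 5/11 = 60/11 ≈ 5.4545)
1/(-21589 + (d(G(v, H)) + (-40 + 90)*105)) = 1/(-21589 + (13 + (-40 + 90)*105)) = 1/(-21589 + (13 + 50*105)) = 1/(-21589 + (13 + 5250)) = 1/(-21589 + 5263) = 1/(-16326) = -1/16326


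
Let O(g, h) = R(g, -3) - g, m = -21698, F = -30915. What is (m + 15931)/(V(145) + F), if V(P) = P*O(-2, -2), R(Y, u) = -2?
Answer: 5767/30915 ≈ 0.18654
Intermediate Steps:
O(g, h) = -2 - g
V(P) = 0 (V(P) = P*(-2 - 1*(-2)) = P*(-2 + 2) = P*0 = 0)
(m + 15931)/(V(145) + F) = (-21698 + 15931)/(0 - 30915) = -5767/(-30915) = -5767*(-1/30915) = 5767/30915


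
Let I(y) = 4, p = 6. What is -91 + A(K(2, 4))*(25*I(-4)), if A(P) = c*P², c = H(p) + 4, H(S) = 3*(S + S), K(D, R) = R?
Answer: 63909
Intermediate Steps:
H(S) = 6*S (H(S) = 3*(2*S) = 6*S)
c = 40 (c = 6*6 + 4 = 36 + 4 = 40)
A(P) = 40*P²
-91 + A(K(2, 4))*(25*I(-4)) = -91 + (40*4²)*(25*4) = -91 + (40*16)*100 = -91 + 640*100 = -91 + 64000 = 63909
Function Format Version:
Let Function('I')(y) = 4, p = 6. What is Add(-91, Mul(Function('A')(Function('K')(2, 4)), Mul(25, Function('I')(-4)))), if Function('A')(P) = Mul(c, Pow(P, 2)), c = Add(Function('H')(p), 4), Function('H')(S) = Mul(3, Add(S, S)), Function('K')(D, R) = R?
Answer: 63909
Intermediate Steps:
Function('H')(S) = Mul(6, S) (Function('H')(S) = Mul(3, Mul(2, S)) = Mul(6, S))
c = 40 (c = Add(Mul(6, 6), 4) = Add(36, 4) = 40)
Function('A')(P) = Mul(40, Pow(P, 2))
Add(-91, Mul(Function('A')(Function('K')(2, 4)), Mul(25, Function('I')(-4)))) = Add(-91, Mul(Mul(40, Pow(4, 2)), Mul(25, 4))) = Add(-91, Mul(Mul(40, 16), 100)) = Add(-91, Mul(640, 100)) = Add(-91, 64000) = 63909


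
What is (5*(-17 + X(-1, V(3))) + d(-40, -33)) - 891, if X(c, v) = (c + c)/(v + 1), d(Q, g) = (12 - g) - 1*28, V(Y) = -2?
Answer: -949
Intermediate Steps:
d(Q, g) = -16 - g (d(Q, g) = (12 - g) - 28 = -16 - g)
X(c, v) = 2*c/(1 + v) (X(c, v) = (2*c)/(1 + v) = 2*c/(1 + v))
(5*(-17 + X(-1, V(3))) + d(-40, -33)) - 891 = (5*(-17 + 2*(-1)/(1 - 2)) + (-16 - 1*(-33))) - 891 = (5*(-17 + 2*(-1)/(-1)) + (-16 + 33)) - 891 = (5*(-17 + 2*(-1)*(-1)) + 17) - 891 = (5*(-17 + 2) + 17) - 891 = (5*(-15) + 17) - 891 = (-75 + 17) - 891 = -58 - 891 = -949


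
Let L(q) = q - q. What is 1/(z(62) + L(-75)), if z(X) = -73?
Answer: -1/73 ≈ -0.013699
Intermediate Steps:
L(q) = 0
1/(z(62) + L(-75)) = 1/(-73 + 0) = 1/(-73) = -1/73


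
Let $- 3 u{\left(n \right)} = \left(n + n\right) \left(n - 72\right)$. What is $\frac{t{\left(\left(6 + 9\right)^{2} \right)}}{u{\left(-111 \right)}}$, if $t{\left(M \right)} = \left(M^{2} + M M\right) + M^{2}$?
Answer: $- \frac{50625}{4514} \approx -11.215$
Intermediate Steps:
$u{\left(n \right)} = - \frac{2 n \left(-72 + n\right)}{3}$ ($u{\left(n \right)} = - \frac{\left(n + n\right) \left(n - 72\right)}{3} = - \frac{2 n \left(-72 + n\right)}{3}$)
$t{\left(M \right)} = 3 M^{2}$ ($t{\left(M \right)} = \left(M^{2} + M^{2}\right) + M^{2} = 2 M^{2} + M^{2} = 3 M^{2}$)
$\frac{t{\left(\left(6 + 9\right)^{2} \right)}}{u{\left(-111 \right)}} = \frac{3 \left(\left(6 + 9\right)^{2}\right)^{2}}{\frac{2}{3} \left(-111\right) \left(72 - -111\right)} = \frac{3 \left(15^{2}\right)^{2}}{\frac{2}{3} \left(-111\right) \left(72 + 111\right)} = \frac{3 \cdot 225^{2}}{\frac{2}{3} \left(-111\right) 183} = \frac{3 \cdot 50625}{-13542} = 151875 \left(- \frac{1}{13542}\right) = - \frac{50625}{4514}$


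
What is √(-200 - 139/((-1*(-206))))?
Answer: I*√8515834/206 ≈ 14.166*I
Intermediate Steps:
√(-200 - 139/((-1*(-206)))) = √(-200 - 139/206) = √(-41339/206) = I*√8515834/206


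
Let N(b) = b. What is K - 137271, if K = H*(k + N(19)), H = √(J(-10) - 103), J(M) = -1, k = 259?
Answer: -137271 + 556*I*√26 ≈ -1.3727e+5 + 2835.1*I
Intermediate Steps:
H = 2*I*√26 (H = √(-1 - 103) = √(-104) = 2*I*√26 ≈ 10.198*I)
K = 556*I*√26 (K = (2*I*√26)*(259 + 19) = (2*I*√26)*278 = 556*I*√26 ≈ 2835.1*I)
K - 137271 = 556*I*√26 - 137271 = -137271 + 556*I*√26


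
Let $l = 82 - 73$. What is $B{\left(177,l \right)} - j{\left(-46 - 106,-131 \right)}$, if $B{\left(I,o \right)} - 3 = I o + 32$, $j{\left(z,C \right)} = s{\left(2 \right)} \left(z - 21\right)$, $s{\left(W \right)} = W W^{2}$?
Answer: $3012$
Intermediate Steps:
$l = 9$
$s{\left(W \right)} = W^{3}$
$j{\left(z,C \right)} = -168 + 8 z$ ($j{\left(z,C \right)} = 2^{3} \left(z - 21\right) = 8 \left(z - 21\right) = 8 \left(-21 + z\right) = -168 + 8 z$)
$B{\left(I,o \right)} = 35 + I o$ ($B{\left(I,o \right)} = 3 + \left(I o + 32\right) = 3 + \left(32 + I o\right) = 35 + I o$)
$B{\left(177,l \right)} - j{\left(-46 - 106,-131 \right)} = \left(35 + 177 \cdot 9\right) - \left(-168 + 8 \left(-46 - 106\right)\right) = \left(35 + 1593\right) - \left(-168 + 8 \left(-152\right)\right) = 1628 - \left(-168 - 1216\right) = 1628 - -1384 = 1628 + 1384 = 3012$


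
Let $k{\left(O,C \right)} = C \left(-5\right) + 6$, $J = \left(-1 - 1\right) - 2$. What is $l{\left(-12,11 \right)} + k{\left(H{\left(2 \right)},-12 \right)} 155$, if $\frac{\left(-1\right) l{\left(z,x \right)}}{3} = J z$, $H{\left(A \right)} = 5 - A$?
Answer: $10086$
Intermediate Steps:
$J = -4$ ($J = -2 - 2 = -4$)
$k{\left(O,C \right)} = 6 - 5 C$ ($k{\left(O,C \right)} = - 5 C + 6 = 6 - 5 C$)
$l{\left(z,x \right)} = 12 z$ ($l{\left(z,x \right)} = - 3 \left(- 4 z\right) = 12 z$)
$l{\left(-12,11 \right)} + k{\left(H{\left(2 \right)},-12 \right)} 155 = 12 \left(-12\right) + \left(6 - -60\right) 155 = -144 + \left(6 + 60\right) 155 = -144 + 66 \cdot 155 = -144 + 10230 = 10086$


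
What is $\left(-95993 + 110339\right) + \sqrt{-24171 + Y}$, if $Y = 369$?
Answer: $14346 + i \sqrt{23802} \approx 14346.0 + 154.28 i$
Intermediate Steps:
$\left(-95993 + 110339\right) + \sqrt{-24171 + Y} = \left(-95993 + 110339\right) + \sqrt{-24171 + 369} = 14346 + \sqrt{-23802} = 14346 + i \sqrt{23802}$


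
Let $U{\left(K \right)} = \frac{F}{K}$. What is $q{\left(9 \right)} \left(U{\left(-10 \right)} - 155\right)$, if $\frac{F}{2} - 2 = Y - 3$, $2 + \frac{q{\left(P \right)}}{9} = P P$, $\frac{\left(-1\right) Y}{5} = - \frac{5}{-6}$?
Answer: $- \frac{1094703}{10} \approx -1.0947 \cdot 10^{5}$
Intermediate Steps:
$Y = - \frac{25}{6}$ ($Y = - 5 \left(- \frac{5}{-6}\right) = - 5 \left(\left(-5\right) \left(- \frac{1}{6}\right)\right) = \left(-5\right) \frac{5}{6} = - \frac{25}{6} \approx -4.1667$)
$q{\left(P \right)} = -18 + 9 P^{2}$ ($q{\left(P \right)} = -18 + 9 P P = -18 + 9 P^{2}$)
$F = - \frac{31}{3}$ ($F = 4 + 2 \left(- \frac{25}{6} - 3\right) = 4 + 2 \left(- \frac{43}{6}\right) = 4 - \frac{43}{3} = - \frac{31}{3} \approx -10.333$)
$U{\left(K \right)} = - \frac{31}{3 K}$
$q{\left(9 \right)} \left(U{\left(-10 \right)} - 155\right) = \left(-18 + 9 \cdot 9^{2}\right) \left(- \frac{31}{3 \left(-10\right)} - 155\right) = \left(-18 + 9 \cdot 81\right) \left(\left(- \frac{31}{3}\right) \left(- \frac{1}{10}\right) - 155\right) = \left(-18 + 729\right) \left(\frac{31}{30} - 155\right) = 711 \left(- \frac{4619}{30}\right) = - \frac{1094703}{10}$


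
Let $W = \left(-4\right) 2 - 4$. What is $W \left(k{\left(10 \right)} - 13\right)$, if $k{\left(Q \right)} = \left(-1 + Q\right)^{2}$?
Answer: $-816$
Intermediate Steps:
$W = -12$ ($W = -8 - 4 = -12$)
$W \left(k{\left(10 \right)} - 13\right) = - 12 \left(\left(-1 + 10\right)^{2} - 13\right) = - 12 \left(9^{2} - 13\right) = - 12 \left(81 - 13\right) = \left(-12\right) 68 = -816$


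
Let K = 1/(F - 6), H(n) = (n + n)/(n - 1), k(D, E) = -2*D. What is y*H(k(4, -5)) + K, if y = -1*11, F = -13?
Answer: -3353/171 ≈ -19.608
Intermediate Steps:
H(n) = 2*n/(-1 + n) (H(n) = (2*n)/(-1 + n) = 2*n/(-1 + n))
K = -1/19 (K = 1/(-13 - 6) = 1/(-19) = -1/19 ≈ -0.052632)
y = -11
y*H(k(4, -5)) + K = -22*(-2*4)/(-1 - 2*4) - 1/19 = -22*(-8)/(-1 - 8) - 1/19 = -22*(-8)/(-9) - 1/19 = -22*(-8)*(-1)/9 - 1/19 = -11*16/9 - 1/19 = -176/9 - 1/19 = -3353/171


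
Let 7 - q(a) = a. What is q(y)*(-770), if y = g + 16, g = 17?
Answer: 20020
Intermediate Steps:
y = 33 (y = 17 + 16 = 33)
q(a) = 7 - a
q(y)*(-770) = (7 - 1*33)*(-770) = (7 - 33)*(-770) = -26*(-770) = 20020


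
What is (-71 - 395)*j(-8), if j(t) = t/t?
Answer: -466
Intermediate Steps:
j(t) = 1
(-71 - 395)*j(-8) = (-71 - 395)*1 = -466*1 = -466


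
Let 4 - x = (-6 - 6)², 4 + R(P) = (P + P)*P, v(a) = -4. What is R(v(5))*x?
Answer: -3920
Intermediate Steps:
R(P) = -4 + 2*P² (R(P) = -4 + (P + P)*P = -4 + (2*P)*P = -4 + 2*P²)
x = -140 (x = 4 - (-6 - 6)² = 4 - 1*(-12)² = 4 - 1*144 = 4 - 144 = -140)
R(v(5))*x = (-4 + 2*(-4)²)*(-140) = (-4 + 2*16)*(-140) = (-4 + 32)*(-140) = 28*(-140) = -3920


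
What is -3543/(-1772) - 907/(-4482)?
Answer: 8743465/3971052 ≈ 2.2018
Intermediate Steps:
-3543/(-1772) - 907/(-4482) = -3543*(-1/1772) - 907*(-1/4482) = 3543/1772 + 907/4482 = 8743465/3971052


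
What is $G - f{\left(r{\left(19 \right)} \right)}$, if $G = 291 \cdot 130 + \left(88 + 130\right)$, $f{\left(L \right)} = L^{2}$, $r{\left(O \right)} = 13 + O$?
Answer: $37024$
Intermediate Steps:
$G = 38048$ ($G = 37830 + 218 = 38048$)
$G - f{\left(r{\left(19 \right)} \right)} = 38048 - \left(13 + 19\right)^{2} = 38048 - 32^{2} = 38048 - 1024 = 37024$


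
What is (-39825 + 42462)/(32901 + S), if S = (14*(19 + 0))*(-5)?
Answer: 2637/31571 ≈ 0.083526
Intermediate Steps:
S = -1330 (S = (14*19)*(-5) = 266*(-5) = -1330)
(-39825 + 42462)/(32901 + S) = (-39825 + 42462)/(32901 - 1330) = 2637/31571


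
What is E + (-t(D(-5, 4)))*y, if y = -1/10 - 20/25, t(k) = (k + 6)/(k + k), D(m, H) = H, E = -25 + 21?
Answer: -23/8 ≈ -2.8750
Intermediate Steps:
E = -4
t(k) = (6 + k)/(2*k) (t(k) = (6 + k)/((2*k)) = (6 + k)*(1/(2*k)) = (6 + k)/(2*k))
y = -9/10 (y = -1*1/10 - 20*1/25 = -1/10 - 4/5 = -9/10 ≈ -0.90000)
E + (-t(D(-5, 4)))*y = -4 - (6 + 4)/(2*4)*(-9/10) = -4 - 10/(2*4)*(-9/10) = -4 - 1*5/4*(-9/10) = -4 - 5/4*(-9/10) = -4 + 9/8 = -23/8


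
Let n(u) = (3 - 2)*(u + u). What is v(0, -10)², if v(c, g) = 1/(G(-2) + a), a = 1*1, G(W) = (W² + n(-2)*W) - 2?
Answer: 1/121 ≈ 0.0082645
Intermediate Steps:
n(u) = 2*u (n(u) = 1*(2*u) = 2*u)
G(W) = -2 + W² - 4*W (G(W) = (W² + (2*(-2))*W) - 2 = (W² - 4*W) - 2 = -2 + W² - 4*W)
a = 1
v(c, g) = 1/11 (v(c, g) = 1/((-2 + (-2)² - 4*(-2)) + 1) = 1/((-2 + 4 + 8) + 1) = 1/(10 + 1) = 1/11)
v(0, -10)² = (1/11)² = 1/121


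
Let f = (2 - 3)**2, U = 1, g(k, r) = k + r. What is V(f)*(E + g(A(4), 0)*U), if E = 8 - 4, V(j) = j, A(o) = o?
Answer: 8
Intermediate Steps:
f = 1 (f = (-1)**2 = 1)
E = 4
V(f)*(E + g(A(4), 0)*U) = 1*(4 + (4 + 0)*1) = 1*(4 + 4*1) = 1*(4 + 4) = 1*8 = 8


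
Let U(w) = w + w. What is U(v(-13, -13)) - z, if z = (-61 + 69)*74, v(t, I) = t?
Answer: -618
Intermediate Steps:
z = 592 (z = 8*74 = 592)
U(w) = 2*w
U(v(-13, -13)) - z = 2*(-13) - 1*592 = -26 - 592 = -618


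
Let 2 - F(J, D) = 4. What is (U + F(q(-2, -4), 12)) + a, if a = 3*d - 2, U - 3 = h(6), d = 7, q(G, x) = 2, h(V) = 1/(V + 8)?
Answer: 281/14 ≈ 20.071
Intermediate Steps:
h(V) = 1/(8 + V)
F(J, D) = -2 (F(J, D) = 2 - 1*4 = 2 - 4 = -2)
U = 43/14 (U = 3 + 1/(8 + 6) = 3 + 1/14 = 43/14 ≈ 3.0714)
a = 19 (a = 3*7 - 2 = 21 - 2 = 19)
(U + F(q(-2, -4), 12)) + a = (43/14 - 2) + 19 = 15/14 + 19 = 281/14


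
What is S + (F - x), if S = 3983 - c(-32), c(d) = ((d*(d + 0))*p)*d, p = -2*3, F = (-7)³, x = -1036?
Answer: -191932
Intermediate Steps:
F = -343
p = -6
c(d) = -6*d³ (c(d) = ((d*(d + 0))*(-6))*d = ((d*d)*(-6))*d = (d²*(-6))*d = (-6*d²)*d = -6*d³)
S = -192625 (S = 3983 - (-6)*(-32)³ = 3983 - (-6)*(-32768) = 3983 - 1*196608 = 3983 - 196608 = -192625)
S + (F - x) = -192625 + (-343 - 1*(-1036)) = -192625 + (-343 + 1036) = -192625 + 693 = -191932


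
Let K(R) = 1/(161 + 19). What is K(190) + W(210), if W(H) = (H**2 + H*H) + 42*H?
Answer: 17463601/180 ≈ 97020.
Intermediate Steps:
K(R) = 1/180
W(H) = 2*H**2 + 42*H (W(H) = (H**2 + H**2) + 42*H = 2*H**2 + 42*H)
K(190) + W(210) = 1/180 + 2*210*(21 + 210) = 1/180 + 2*210*231 = 1/180 + 97020 = 17463601/180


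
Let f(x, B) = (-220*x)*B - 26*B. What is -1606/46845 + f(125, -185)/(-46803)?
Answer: -79541475856/730828845 ≈ -108.84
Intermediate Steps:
f(x, B) = -26*B - 220*B*x (f(x, B) = -220*B*x - 26*B = -26*B - 220*B*x)
-1606/46845 + f(125, -185)/(-46803) = -1606/46845 - 2*(-185)*(13 + 110*125)/(-46803) = -1606*1/46845 - 2*(-185)*(13 + 13750)*(-1/46803) = -1606/46845 - 2*(-185)*13763*(-1/46803) = -1606/46845 + 5092310*(-1/46803) = -1606/46845 - 5092310/46803 = -79541475856/730828845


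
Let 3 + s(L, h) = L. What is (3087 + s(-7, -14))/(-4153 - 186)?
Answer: -3077/4339 ≈ -0.70915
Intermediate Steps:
s(L, h) = -3 + L
(3087 + s(-7, -14))/(-4153 - 186) = (3087 + (-3 - 7))/(-4153 - 186) = (3087 - 10)/(-4339) = 3077*(-1/4339) = -3077/4339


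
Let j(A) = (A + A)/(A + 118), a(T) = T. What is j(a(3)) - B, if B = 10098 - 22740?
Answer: 1529688/121 ≈ 12642.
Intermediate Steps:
B = -12642
j(A) = 2*A/(118 + A) (j(A) = (2*A)/(118 + A) = 2*A/(118 + A))
j(a(3)) - B = 2*3/(118 + 3) - 1*(-12642) = 2*3/121 + 12642 = 2*3*(1/121) + 12642 = 6/121 + 12642 = 1529688/121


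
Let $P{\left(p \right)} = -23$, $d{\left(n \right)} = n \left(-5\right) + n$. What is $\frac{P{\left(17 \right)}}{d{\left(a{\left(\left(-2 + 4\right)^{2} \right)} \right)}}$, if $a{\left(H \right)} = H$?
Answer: $\frac{23}{16} \approx 1.4375$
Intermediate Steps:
$d{\left(n \right)} = - 4 n$ ($d{\left(n \right)} = - 5 n + n = - 4 n$)
$\frac{P{\left(17 \right)}}{d{\left(a{\left(\left(-2 + 4\right)^{2} \right)} \right)}} = - \frac{23}{\left(-4\right) \left(-2 + 4\right)^{2}} = - \frac{23}{\left(-4\right) 2^{2}} = - \frac{23}{\left(-4\right) 4} = - \frac{23}{-16} = \left(-23\right) \left(- \frac{1}{16}\right) = \frac{23}{16}$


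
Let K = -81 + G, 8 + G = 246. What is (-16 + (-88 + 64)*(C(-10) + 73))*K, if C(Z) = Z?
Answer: -239896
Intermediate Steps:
G = 238 (G = -8 + 246 = 238)
K = 157 (K = -81 + 238 = 157)
(-16 + (-88 + 64)*(C(-10) + 73))*K = (-16 + (-88 + 64)*(-10 + 73))*157 = (-16 - 24*63)*157 = (-16 - 1512)*157 = -1528*157 = -239896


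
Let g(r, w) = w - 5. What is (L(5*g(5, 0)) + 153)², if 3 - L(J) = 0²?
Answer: 24336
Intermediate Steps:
g(r, w) = -5 + w
L(J) = 3 (L(J) = 3 - 1*0² = 3 - 1*0 = 3 + 0 = 3)
(L(5*g(5, 0)) + 153)² = (3 + 153)² = 156² = 24336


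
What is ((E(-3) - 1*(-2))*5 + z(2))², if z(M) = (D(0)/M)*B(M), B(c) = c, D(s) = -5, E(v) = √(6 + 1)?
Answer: 200 + 50*√7 ≈ 332.29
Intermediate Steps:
E(v) = √7
z(M) = -5 (z(M) = (-5/M)*M = -5)
((E(-3) - 1*(-2))*5 + z(2))² = ((√7 - 1*(-2))*5 - 5)² = ((√7 + 2)*5 - 5)² = ((2 + √7)*5 - 5)² = ((10 + 5*√7) - 5)² = (5 + 5*√7)²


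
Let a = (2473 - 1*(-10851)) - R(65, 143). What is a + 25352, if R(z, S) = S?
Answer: 38533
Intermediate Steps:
a = 13181 (a = (2473 - 1*(-10851)) - 1*143 = (2473 + 10851) - 143 = 13324 - 143 = 13181)
a + 25352 = 13181 + 25352 = 38533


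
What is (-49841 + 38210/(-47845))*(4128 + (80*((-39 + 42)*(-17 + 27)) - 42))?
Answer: -3093408005106/9569 ≈ -3.2327e+8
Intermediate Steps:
(-49841 + 38210/(-47845))*(4128 + (80*((-39 + 42)*(-17 + 27)) - 42)) = (-49841 + 38210*(-1/47845))*(4128 + (80*(3*10) - 42)) = (-49841 - 7642/9569)*(4128 + (80*30 - 42)) = -476936171*(4128 + (2400 - 42))/9569 = -476936171*(4128 + 2358)/9569 = -476936171/9569*6486 = -3093408005106/9569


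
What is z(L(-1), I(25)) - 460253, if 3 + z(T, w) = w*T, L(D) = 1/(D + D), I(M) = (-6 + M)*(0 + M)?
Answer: -920987/2 ≈ -4.6049e+5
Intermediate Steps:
I(M) = M*(-6 + M) (I(M) = (-6 + M)*M = M*(-6 + M))
L(D) = 1/(2*D)
z(T, w) = -3 + T*w (z(T, w) = -3 + w*T = -3 + T*w)
z(L(-1), I(25)) - 460253 = (-3 + ((1/2)/(-1))*(25*(-6 + 25))) - 460253 = (-3 + ((1/2)*(-1))*(25*19)) - 460253 = (-3 - 1/2*475) - 460253 = (-3 - 475/2) - 460253 = -481/2 - 460253 = -920987/2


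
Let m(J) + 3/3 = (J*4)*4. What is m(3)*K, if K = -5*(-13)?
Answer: 3055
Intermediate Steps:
m(J) = -1 + 16*J (m(J) = -1 + (J*4)*4 = -1 + (4*J)*4 = -1 + 16*J)
K = 65
m(3)*K = (-1 + 16*3)*65 = (-1 + 48)*65 = 47*65 = 3055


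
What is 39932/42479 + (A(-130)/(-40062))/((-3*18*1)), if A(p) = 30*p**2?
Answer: 8993638778/7658071641 ≈ 1.1744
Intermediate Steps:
39932/42479 + (A(-130)/(-40062))/((-3*18*1)) = 39932/42479 + ((30*(-130)**2)/(-40062))/((-3*18*1)) = 39932*(1/42479) + ((30*16900)*(-1/40062))/((-54*1)) = 39932/42479 + (507000*(-1/40062))/(-54) = 39932/42479 - 84500/6677*(-1/54) = 39932/42479 + 42250/180279 = 8993638778/7658071641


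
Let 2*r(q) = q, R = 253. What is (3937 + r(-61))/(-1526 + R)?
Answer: -7813/2546 ≈ -3.0687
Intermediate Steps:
r(q) = q/2
(3937 + r(-61))/(-1526 + R) = (3937 + (½)*(-61))/(-1526 + 253) = (3937 - 61/2)/(-1273) = (7813/2)*(-1/1273) = -7813/2546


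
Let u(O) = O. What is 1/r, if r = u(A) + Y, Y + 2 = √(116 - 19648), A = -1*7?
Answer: -9/19613 - 2*I*√4883/19613 ≈ -0.00045888 - 0.0071257*I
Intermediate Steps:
A = -7
Y = -2 + 2*I*√4883 (Y = -2 + √(116 - 19648) = -2 + √(-19532) = -2 + 2*I*√4883 ≈ -2.0 + 139.76*I)
r = -9 + 2*I*√4883 (r = -7 + (-2 + 2*I*√4883) = -9 + 2*I*√4883 ≈ -9.0 + 139.76*I)
1/r = 1/(-9 + 2*I*√4883)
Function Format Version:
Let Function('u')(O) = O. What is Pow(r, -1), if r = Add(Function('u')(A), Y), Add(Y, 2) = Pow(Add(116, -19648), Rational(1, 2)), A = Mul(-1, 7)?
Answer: Add(Rational(-9, 19613), Mul(Rational(-2, 19613), I, Pow(4883, Rational(1, 2)))) ≈ Add(-0.00045888, Mul(-0.0071257, I))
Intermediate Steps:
A = -7
Y = Add(-2, Mul(2, I, Pow(4883, Rational(1, 2)))) (Y = Add(-2, Pow(Add(116, -19648), Rational(1, 2))) = Add(-2, Pow(-19532, Rational(1, 2))) = Add(-2, Mul(2, I, Pow(4883, Rational(1, 2)))) ≈ Add(-2.0000, Mul(139.76, I)))
r = Add(-9, Mul(2, I, Pow(4883, Rational(1, 2)))) (r = Add(-7, Add(-2, Mul(2, I, Pow(4883, Rational(1, 2))))) = Add(-9, Mul(2, I, Pow(4883, Rational(1, 2)))) ≈ Add(-9.0000, Mul(139.76, I)))
Pow(r, -1) = Pow(Add(-9, Mul(2, I, Pow(4883, Rational(1, 2)))), -1)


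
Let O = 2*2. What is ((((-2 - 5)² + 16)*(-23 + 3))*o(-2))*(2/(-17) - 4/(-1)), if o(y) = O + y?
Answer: -171600/17 ≈ -10094.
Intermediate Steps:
O = 4
o(y) = 4 + y
((((-2 - 5)² + 16)*(-23 + 3))*o(-2))*(2/(-17) - 4/(-1)) = ((((-2 - 5)² + 16)*(-23 + 3))*(4 - 2))*(2/(-17) - 4/(-1)) = ((((-7)² + 16)*(-20))*2)*(2*(-1/17) - 4*(-1)) = (((49 + 16)*(-20))*2)*(-2/17 + 4) = ((65*(-20))*2)*(66/17) = -1300*2*(66/17) = -2600*66/17 = -171600/17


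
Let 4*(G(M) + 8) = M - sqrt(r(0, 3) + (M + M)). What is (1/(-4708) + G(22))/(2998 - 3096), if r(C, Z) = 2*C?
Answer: 11771/461384 + sqrt(11)/196 ≈ 0.042434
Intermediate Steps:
G(M) = -8 + M/4 - sqrt(2)*sqrt(M)/4 (G(M) = -8 + (M - sqrt(2*0 + (M + M)))/4 = -8 + (M - sqrt(0 + 2*M))/4 = -8 + (M - sqrt(2*M))/4 = -8 + (M - sqrt(2)*sqrt(M))/4 = -8 + (M/4 - sqrt(2)*sqrt(M)/4) = -8 + M/4 - sqrt(2)*sqrt(M)/4)
(1/(-4708) + G(22))/(2998 - 3096) = (1/(-4708) + (-8 + (1/4)*22 - sqrt(2)*sqrt(22)/4))/(2998 - 3096) = (-1/4708 + (-8 + 11/2 - sqrt(11)/2))/(-98) = (-1/4708 + (-5/2 - sqrt(11)/2))*(-1/98) = (-11771/4708 - sqrt(11)/2)*(-1/98) = 11771/461384 + sqrt(11)/196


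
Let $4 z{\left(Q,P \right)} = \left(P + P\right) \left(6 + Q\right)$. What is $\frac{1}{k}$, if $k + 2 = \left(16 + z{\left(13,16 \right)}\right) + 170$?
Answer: $\frac{1}{336} \approx 0.0029762$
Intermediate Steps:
$z{\left(Q,P \right)} = \frac{P \left(6 + Q\right)}{2}$ ($z{\left(Q,P \right)} = \frac{\left(P + P\right) \left(6 + Q\right)}{4} = \frac{2 P \left(6 + Q\right)}{4} = \frac{P \left(6 + Q\right)}{2}$)
$k = 336$ ($k = -2 + \left(\left(16 + \frac{1}{2} \cdot 16 \left(6 + 13\right)\right) + 170\right) = -2 + \left(\left(16 + \frac{1}{2} \cdot 16 \cdot 19\right) + 170\right) = -2 + \left(\left(16 + 152\right) + 170\right) = -2 + \left(168 + 170\right) = -2 + 338 = 336$)
$\frac{1}{k} = \frac{1}{336}$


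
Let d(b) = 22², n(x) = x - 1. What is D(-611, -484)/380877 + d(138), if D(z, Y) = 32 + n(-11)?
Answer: 184344488/380877 ≈ 484.00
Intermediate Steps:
n(x) = -1 + x
D(z, Y) = 20 (D(z, Y) = 32 + (-1 - 11) = 32 - 12 = 20)
d(b) = 484
D(-611, -484)/380877 + d(138) = 20/380877 + 484 = 184344488/380877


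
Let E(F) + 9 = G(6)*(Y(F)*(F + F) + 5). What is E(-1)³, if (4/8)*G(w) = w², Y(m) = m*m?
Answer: 8869743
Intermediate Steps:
Y(m) = m²
G(w) = 2*w²
E(F) = 351 + 144*F³ (E(F) = -9 + (2*6²)*(F²*(F + F) + 5) = -9 + (2*36)*(F²*(2*F) + 5) = -9 + 72*(2*F³ + 5) = -9 + 72*(5 + 2*F³) = -9 + (360 + 144*F³) = 351 + 144*F³)
E(-1)³ = (351 + 144*(-1)³)³ = (351 + 144*(-1))³ = (351 - 144)³ = 207³ = 8869743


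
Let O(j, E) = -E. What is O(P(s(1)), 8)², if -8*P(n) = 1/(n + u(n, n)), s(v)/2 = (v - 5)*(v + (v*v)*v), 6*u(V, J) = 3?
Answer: 64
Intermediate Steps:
u(V, J) = ½ (u(V, J) = (⅙)*3 = ½)
s(v) = 2*(-5 + v)*(v + v³) (s(v) = 2*((v - 5)*(v + (v*v)*v)) = 2*((-5 + v)*(v + v²*v)) = 2*((-5 + v)*(v + v³)) = 2*(-5 + v)*(v + v³))
P(n) = -1/(8*(½ + n)) (P(n) = -1/(8*(n + ½)) = -1/(8*(½ + n)))
O(P(s(1)), 8)² = (-1*8)² = (-8)² = 64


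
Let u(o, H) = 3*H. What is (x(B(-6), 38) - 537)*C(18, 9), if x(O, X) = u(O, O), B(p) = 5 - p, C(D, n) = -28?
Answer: 14112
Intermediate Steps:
x(O, X) = 3*O
(x(B(-6), 38) - 537)*C(18, 9) = (3*(5 - 1*(-6)) - 537)*(-28) = (3*(5 + 6) - 537)*(-28) = (3*11 - 537)*(-28) = (33 - 537)*(-28) = -504*(-28) = 14112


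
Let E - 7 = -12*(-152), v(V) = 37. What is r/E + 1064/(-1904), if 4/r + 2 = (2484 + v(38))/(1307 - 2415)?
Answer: -164946181/294897198 ≈ -0.55933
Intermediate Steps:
E = 1831 (E = 7 - 12*(-152) = 7 + 1824 = 1831)
r = -4432/4737 (r = 4/(-2 + (2484 + 37)/(1307 - 2415)) = 4/(-2 + 2521/(-1108)) = 4/(-2 + 2521*(-1/1108)) = 4/(-2 - 2521/1108) = 4/(-4737/1108) = 4*(-1108/4737) = -4432/4737 ≈ -0.93561)
r/E + 1064/(-1904) = -4432/4737/1831 + 1064/(-1904) = -4432/4737*1/1831 + 1064*(-1/1904) = -4432/8673447 - 19/34 = -164946181/294897198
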